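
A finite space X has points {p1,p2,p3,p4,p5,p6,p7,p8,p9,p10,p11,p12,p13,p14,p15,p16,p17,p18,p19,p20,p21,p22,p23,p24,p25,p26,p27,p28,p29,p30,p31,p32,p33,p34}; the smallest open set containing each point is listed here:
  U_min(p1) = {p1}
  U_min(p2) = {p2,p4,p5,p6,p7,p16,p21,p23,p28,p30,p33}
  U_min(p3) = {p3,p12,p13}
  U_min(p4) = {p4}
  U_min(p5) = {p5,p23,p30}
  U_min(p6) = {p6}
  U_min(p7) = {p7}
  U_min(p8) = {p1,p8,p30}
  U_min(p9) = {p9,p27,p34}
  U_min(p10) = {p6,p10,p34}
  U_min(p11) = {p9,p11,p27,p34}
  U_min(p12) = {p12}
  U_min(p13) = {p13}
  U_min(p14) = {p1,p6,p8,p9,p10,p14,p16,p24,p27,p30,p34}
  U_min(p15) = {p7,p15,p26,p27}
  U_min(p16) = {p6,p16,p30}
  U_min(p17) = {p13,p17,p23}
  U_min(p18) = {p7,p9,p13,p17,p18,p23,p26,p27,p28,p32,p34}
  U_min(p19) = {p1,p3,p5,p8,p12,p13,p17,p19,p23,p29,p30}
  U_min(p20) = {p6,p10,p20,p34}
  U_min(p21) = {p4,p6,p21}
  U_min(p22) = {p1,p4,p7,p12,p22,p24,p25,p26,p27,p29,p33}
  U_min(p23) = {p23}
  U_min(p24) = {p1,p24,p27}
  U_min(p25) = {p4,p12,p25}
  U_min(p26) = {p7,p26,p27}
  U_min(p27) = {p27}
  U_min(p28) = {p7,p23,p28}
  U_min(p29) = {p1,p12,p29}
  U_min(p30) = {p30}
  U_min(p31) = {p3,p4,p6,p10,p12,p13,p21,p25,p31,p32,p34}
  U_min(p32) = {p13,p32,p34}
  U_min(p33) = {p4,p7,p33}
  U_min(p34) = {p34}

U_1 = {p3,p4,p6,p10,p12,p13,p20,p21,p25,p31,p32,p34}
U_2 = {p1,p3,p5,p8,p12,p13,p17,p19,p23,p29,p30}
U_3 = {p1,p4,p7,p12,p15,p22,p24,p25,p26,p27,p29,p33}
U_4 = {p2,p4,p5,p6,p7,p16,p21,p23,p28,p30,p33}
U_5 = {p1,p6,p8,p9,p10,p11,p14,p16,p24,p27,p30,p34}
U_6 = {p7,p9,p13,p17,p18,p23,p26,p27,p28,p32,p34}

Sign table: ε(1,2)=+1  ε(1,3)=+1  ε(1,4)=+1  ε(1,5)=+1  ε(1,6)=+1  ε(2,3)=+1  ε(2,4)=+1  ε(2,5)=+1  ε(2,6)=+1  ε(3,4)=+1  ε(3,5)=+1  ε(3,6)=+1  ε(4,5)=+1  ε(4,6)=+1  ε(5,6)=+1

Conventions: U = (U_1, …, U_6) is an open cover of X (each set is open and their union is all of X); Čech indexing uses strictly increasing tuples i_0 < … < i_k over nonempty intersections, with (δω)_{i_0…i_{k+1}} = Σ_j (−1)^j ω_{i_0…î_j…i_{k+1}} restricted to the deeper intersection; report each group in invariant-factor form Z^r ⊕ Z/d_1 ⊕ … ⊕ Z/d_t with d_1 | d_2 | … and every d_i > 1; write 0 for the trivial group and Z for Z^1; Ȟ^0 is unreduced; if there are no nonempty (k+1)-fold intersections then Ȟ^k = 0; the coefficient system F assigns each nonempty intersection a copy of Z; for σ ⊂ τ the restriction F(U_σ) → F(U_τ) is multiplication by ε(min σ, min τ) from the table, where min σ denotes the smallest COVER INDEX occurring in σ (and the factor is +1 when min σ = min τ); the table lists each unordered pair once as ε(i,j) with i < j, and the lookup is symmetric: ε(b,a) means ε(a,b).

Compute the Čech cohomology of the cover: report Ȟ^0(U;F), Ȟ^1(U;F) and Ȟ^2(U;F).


Ȟ^0(U;F) ≅ Z, Ȟ^1(U;F) ≅ 0, Ȟ^2(U;F) ≅ Z/2

intersection data:
  U12={p3,p12,p13} U13={p4,p12,p25} U14={p4,p6,p21} U15={p6,p10,p34} U16={p13,p32,p34} U23={p1,p12,p29} U24={p5,p23,p30} U25={p1,p8,p30} U26={p13,p17,p23} U34={p4,p7,p33} U35={p1,p24,p27} U36={p7,p26,p27} U45={p6,p16,p30} U46={p7,p23,p28} U56={p9,p27,p34}
  U123={p12} U126={p13} U134={p4} U145={p6} U156={p34} U235={p1} U245={p30} U246={p23} U346={p7} U356={p27}
C dims 6,15,10; δ0: rk 5, SNF 1^5; δ1: rk 10, SNF 1^9·2
Ȟ^0 = (6 − 5) − 0 = 1, so Ȟ^0 ≅ Z
Ȟ^1 = (15 − 10) − 5 = 0, so Ȟ^1 ≅ 0
Ȟ^2 = (10 − 0) − 10 = 0 plus torsion [2], so Ȟ^2 ≅ Z/2


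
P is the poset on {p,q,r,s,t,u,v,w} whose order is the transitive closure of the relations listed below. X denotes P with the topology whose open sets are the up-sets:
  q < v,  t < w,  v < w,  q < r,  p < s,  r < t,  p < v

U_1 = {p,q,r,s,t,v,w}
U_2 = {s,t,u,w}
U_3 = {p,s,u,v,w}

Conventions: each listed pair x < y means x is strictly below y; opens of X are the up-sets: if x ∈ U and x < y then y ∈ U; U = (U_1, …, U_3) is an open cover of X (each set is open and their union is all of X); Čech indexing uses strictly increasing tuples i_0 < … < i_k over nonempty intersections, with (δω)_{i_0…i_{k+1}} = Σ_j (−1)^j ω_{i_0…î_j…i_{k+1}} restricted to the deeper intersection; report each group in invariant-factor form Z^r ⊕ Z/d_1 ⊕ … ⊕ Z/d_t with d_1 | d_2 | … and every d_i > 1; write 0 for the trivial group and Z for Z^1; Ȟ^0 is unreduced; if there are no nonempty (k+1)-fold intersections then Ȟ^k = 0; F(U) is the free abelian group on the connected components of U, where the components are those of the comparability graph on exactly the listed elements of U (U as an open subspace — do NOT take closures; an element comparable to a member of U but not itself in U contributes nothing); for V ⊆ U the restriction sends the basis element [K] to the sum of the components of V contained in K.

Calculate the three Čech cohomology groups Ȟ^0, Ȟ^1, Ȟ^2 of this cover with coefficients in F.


Ȟ^0 = Z^2, Ȟ^1 = 0 and Ȟ^2 = 0

intersection data:
  U12={s,t,w} U13={p,s,v,w} U23={s,u,w}
  U123={s,w}
components per intersection:
  U1: {p,q,r,s,t,v,w}
  U2: {s} {t,w} {u}
  U3: {p,s,v,w} {u}
  U12: {s} {t,w}
  U13: {p,s,v,w}
  U23: {s} {u} {w}
  U123: {s} {w}
C dims 6,6,2; δ0: rk 4, SNF 1^4; δ1: rk 2, SNF 1^2
Ȟ^0 = (6 − 4) − 0 = 2, so Ȟ^0 ≅ Z^2
Ȟ^1 = (6 − 2) − 4 = 0, so Ȟ^1 ≅ 0
Ȟ^2 = (2 − 0) − 2 = 0, so Ȟ^2 ≅ 0


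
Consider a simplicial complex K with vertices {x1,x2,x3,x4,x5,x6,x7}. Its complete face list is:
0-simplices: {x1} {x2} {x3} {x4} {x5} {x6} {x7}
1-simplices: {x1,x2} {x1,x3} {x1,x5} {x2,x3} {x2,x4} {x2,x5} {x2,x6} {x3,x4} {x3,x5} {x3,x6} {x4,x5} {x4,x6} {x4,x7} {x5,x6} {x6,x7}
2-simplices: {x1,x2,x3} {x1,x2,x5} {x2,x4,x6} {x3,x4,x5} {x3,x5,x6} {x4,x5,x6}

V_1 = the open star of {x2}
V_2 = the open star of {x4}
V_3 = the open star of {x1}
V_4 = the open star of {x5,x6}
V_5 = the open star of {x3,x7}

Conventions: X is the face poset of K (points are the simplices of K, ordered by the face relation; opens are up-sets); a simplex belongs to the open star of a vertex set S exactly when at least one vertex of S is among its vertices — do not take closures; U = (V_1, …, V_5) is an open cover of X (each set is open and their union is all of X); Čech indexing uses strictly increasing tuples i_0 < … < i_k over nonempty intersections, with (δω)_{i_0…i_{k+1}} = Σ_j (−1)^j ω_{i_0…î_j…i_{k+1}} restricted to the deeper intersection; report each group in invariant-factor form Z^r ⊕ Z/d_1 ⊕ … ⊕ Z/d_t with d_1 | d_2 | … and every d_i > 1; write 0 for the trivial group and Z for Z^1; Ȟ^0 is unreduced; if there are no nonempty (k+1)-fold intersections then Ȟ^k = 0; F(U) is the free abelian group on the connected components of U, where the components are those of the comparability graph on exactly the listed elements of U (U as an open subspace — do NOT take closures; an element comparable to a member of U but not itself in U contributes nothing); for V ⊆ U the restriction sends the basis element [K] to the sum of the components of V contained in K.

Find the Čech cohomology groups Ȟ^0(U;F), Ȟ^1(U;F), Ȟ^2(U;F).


Ȟ^0 ≅ Z, Ȟ^1 ≅ Z^3 and Ȟ^2 ≅ 0

intersection data:
  V1={{x2},{x1,x2},{x2,x3},{x2,x4},{x2,x5},{x2,x6},{x1,x2,x3},{x1,x2,x5},{x2,x4,x6}} V2={{x4},{x2,x4},{x3,x4},{x4,x5},{x4,x6},{x4,x7},{x2,x4,x6},{x3,x4,x5},{x4,x5,x6}} V3={{x1},{x1,x2},{x1,x3},{x1,x5},{x1,x2,x3},{x1,x2,x5}} V4={{x5},{x6},{x1,x5},{x2,x5},{x2,x6},{x3,x5},{x3,x6},{x4,x5},{x4,x6},{x5,x6},{x6,x7},{x1,x2,x5},{x2,x4,x6},{x3,x4,x5},{x3,x5,x6},{x4,x5,x6}} V5={{x3},{x7},{x1,x3},{x2,x3},{x3,x4},{x3,x5},{x3,x6},{x4,x7},{x6,x7},{x1,x2,x3},{x3,x4,x5},{x3,x5,x6}}
  V12={{x2,x4},{x2,x4,x6}} V13={{x1,x2},{x1,x2,x3},{x1,x2,x5}} V14={{x2,x5},{x2,x6},{x1,x2,x5},{x2,x4,x6}} V15={{x2,x3},{x1,x2,x3}} V24={{x4,x5},{x4,x6},{x2,x4,x6},{x3,x4,x5},{x4,x5,x6}} V25={{x3,x4},{x4,x7},{x3,x4,x5}} V34={{x1,x5},{x1,x2,x5}} V35={{x1,x3},{x1,x2,x3}} V45={{x3,x5},{x3,x6},{x6,x7},{x3,x4,x5},{x3,x5,x6}}
  V124={{x2,x4,x6}} V134={{x1,x2,x5}} V135={{x1,x2,x3}} V245={{x3,x4,x5}}
components per intersection:
  V1: {{x2},{x1,x2},{x2,x3},{x2,x4},{x2,x5},{x2,x6},{x1,x2,x3},{x1,x2,x5},{x2,x4,x6}}
  V2: {{x4},{x2,x4},{x3,x4},{x4,x5},{x4,x6},{x4,x7},{x2,x4,x6},{x3,x4,x5},{x4,x5,x6}}
  V3: {{x1},{x1,x2},{x1,x3},{x1,x5},{x1,x2,x3},{x1,x2,x5}}
  V4: {{x5},{x6},{x1,x5},{x2,x5},{x2,x6},{x3,x5},{x3,x6},{x4,x5},{x4,x6},{x5,x6},{x6,x7},{x1,x2,x5},{x2,x4,x6},{x3,x4,x5},{x3,x5,x6},{x4,x5,x6}}
  V5: {{x3},{x1,x3},{x2,x3},{x3,x4},{x3,x5},{x3,x6},{x1,x2,x3},{x3,x4,x5},{x3,x5,x6}} {{x7},{x4,x7},{x6,x7}}
  V12: {{x2,x4},{x2,x4,x6}}
  V13: {{x1,x2},{x1,x2,x3},{x1,x2,x5}}
  V14: {{x2,x5},{x1,x2,x5}} {{x2,x6},{x2,x4,x6}}
  V15: {{x2,x3},{x1,x2,x3}}
  V24: {{x4,x5},{x4,x6},{x2,x4,x6},{x3,x4,x5},{x4,x5,x6}}
  V25: {{x3,x4},{x3,x4,x5}} {{x4,x7}}
  V34: {{x1,x5},{x1,x2,x5}}
  V35: {{x1,x3},{x1,x2,x3}}
  V45: {{x3,x5},{x3,x6},{x3,x4,x5},{x3,x5,x6}} {{x6,x7}}
  V124: {{x2,x4,x6}}
  V134: {{x1,x2,x5}}
  V135: {{x1,x2,x3}}
  V245: {{x3,x4,x5}}
C dims 6,12,4; δ0: rk 5, SNF 1^5; δ1: rk 4, SNF 1^4
Ȟ^0 = (6 − 5) − 0 = 1, so Ȟ^0 ≅ Z
Ȟ^1 = (12 − 4) − 5 = 3, so Ȟ^1 ≅ Z^3
Ȟ^2 = (4 − 0) − 4 = 0, so Ȟ^2 ≅ 0


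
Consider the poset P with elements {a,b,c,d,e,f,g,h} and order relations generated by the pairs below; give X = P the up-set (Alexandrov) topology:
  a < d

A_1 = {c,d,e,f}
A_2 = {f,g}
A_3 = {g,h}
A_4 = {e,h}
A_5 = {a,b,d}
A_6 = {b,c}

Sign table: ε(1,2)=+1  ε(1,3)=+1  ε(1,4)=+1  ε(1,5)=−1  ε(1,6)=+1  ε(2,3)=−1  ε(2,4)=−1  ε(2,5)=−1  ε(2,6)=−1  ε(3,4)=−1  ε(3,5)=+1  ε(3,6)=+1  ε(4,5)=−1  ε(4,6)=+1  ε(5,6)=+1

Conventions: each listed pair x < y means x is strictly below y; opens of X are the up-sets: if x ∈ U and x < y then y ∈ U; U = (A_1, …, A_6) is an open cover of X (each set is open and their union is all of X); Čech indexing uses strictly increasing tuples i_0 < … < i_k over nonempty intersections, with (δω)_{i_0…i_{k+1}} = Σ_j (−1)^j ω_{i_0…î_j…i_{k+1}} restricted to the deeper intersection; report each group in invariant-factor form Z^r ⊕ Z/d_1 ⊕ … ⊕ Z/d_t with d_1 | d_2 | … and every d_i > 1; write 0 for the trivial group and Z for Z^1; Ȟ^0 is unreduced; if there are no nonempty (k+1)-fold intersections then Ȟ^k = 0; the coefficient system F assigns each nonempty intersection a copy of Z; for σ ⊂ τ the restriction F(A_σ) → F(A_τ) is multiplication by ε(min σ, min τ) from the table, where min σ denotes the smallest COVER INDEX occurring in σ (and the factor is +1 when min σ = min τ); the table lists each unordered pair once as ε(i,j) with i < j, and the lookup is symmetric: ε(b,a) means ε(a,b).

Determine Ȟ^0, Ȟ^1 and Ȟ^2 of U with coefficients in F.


Ȟ^0 ≅ 0, Ȟ^1 ≅ Z ⊕ Z/2, Ȟ^2 ≅ 0

nonempty overlaps:
  A12={f} A14={e} A15={d} A16={c} A23={g} A34={h} A56={b}
C dims 6,7; δ0: rk 6, SNF 1^5·2
degree 0: 6−6−0 = 0 → Ȟ^0 ≅ 0
degree 1: 7−0−6 = 1 plus torsion [2] → Ȟ^1 ≅ Z ⊕ Z/2
degree 2: 0−0−0 = 0 → Ȟ^2 ≅ 0


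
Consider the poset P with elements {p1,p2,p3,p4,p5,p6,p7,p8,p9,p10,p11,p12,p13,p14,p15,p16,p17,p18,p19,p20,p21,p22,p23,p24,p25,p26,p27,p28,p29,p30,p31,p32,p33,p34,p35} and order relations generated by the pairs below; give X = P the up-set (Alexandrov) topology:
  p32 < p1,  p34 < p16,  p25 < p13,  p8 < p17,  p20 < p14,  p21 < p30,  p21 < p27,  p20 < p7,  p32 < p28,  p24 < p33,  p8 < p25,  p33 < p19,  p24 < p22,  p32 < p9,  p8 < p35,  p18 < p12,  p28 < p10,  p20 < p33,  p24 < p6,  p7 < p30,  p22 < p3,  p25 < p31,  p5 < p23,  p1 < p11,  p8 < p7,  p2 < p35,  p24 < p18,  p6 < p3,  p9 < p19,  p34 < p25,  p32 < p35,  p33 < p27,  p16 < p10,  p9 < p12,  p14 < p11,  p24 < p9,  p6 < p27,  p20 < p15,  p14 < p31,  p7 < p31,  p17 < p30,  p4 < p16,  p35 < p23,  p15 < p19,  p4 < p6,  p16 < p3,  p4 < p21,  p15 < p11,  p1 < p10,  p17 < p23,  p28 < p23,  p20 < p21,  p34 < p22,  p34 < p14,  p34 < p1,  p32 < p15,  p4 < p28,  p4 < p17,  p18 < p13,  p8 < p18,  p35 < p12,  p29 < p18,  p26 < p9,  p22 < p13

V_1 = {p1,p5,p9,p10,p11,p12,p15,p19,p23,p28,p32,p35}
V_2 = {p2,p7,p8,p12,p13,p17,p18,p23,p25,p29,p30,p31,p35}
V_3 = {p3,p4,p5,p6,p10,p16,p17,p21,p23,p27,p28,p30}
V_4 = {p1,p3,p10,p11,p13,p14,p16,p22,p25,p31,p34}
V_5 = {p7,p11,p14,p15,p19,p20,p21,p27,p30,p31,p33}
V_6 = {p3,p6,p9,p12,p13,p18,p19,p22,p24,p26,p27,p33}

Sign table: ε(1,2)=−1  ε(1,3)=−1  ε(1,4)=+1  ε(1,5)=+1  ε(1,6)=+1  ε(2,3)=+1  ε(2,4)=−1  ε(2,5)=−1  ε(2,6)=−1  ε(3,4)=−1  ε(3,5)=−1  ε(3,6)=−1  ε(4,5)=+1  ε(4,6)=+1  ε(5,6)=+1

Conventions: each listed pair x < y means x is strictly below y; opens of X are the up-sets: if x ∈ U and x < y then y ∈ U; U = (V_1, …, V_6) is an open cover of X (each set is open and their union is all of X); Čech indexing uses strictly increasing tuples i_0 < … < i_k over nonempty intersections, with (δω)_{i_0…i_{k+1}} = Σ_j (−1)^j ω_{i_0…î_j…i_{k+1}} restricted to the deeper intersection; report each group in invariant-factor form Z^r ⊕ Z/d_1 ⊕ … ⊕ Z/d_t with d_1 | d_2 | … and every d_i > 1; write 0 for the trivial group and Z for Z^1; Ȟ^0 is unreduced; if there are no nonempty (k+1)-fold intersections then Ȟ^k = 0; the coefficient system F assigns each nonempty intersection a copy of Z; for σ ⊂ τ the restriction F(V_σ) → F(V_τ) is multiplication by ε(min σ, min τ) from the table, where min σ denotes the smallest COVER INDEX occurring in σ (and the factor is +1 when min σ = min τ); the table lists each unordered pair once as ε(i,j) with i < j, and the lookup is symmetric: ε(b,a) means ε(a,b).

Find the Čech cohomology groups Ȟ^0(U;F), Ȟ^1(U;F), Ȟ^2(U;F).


nerve of the cover:
  V12={p12,p23,p35} V13={p5,p10,p23,p28} V14={p1,p10,p11} V15={p11,p15,p19} V16={p9,p12,p19} V23={p17,p23,p30} V24={p13,p25,p31} V25={p7,p30,p31} V26={p12,p13,p18} V34={p3,p10,p16} V35={p21,p27,p30} V36={p3,p6,p27} V45={p11,p14,p31} V46={p3,p13,p22} V56={p19,p27,p33}
  V123={p23} V126={p12} V134={p10} V145={p11} V156={p19} V235={p30} V245={p31} V246={p13} V346={p3} V356={p27}
C dims 6,15,10; δ0: rk 5, SNF 1^5; δ1: rk 10, SNF 1^9·2
Ȟ^0 = (6 − 5) − 0 = 1, so Ȟ^0 ≅ Z
Ȟ^1 = (15 − 10) − 5 = 0, so Ȟ^1 ≅ 0
Ȟ^2 = (10 − 0) − 10 = 0 plus torsion [2], so Ȟ^2 ≅ Z/2

Ȟ^0 ≅ Z, Ȟ^1 ≅ 0, Ȟ^2 ≅ Z/2


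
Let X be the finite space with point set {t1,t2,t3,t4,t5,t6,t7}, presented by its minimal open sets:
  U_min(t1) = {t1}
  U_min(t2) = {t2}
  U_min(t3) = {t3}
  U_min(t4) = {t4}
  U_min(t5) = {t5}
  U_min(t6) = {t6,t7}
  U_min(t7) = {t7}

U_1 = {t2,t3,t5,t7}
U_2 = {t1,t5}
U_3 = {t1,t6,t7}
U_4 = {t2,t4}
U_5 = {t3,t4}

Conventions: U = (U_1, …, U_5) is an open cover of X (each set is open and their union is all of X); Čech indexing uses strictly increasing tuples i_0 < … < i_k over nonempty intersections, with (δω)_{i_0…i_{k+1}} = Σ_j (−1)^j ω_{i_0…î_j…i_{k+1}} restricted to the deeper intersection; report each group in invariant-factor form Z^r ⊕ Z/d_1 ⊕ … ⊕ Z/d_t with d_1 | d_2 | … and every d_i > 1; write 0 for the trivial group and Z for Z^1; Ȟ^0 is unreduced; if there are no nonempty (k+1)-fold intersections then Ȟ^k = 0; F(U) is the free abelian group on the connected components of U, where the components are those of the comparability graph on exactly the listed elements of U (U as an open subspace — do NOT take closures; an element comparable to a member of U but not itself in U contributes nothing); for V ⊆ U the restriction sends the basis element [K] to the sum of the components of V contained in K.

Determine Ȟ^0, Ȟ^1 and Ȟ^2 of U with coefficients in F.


Ȟ^0 = Z^6,  Ȟ^1 = 0,  Ȟ^2 = 0

nonempty intersections:
  U12={t5} U13={t7} U14={t2} U15={t3} U23={t1} U45={t4}
components per intersection:
  U1: {t2} {t3} {t5} {t7}
  U2: {t1} {t5}
  U3: {t1} {t6,t7}
  U4: {t2} {t4}
  U5: {t3} {t4}
  U12: {t5}
  U13: {t7}
  U14: {t2}
  U15: {t3}
  U23: {t1}
  U45: {t4}
C dims 12,6; δ0: rk 6, SNF 1^6
Ȟ^0: (12−6)−0=6 ⇒ Z^6
Ȟ^1: (6−0)−6=0 ⇒ 0
Ȟ^2: (0−0)−0=0 ⇒ 0


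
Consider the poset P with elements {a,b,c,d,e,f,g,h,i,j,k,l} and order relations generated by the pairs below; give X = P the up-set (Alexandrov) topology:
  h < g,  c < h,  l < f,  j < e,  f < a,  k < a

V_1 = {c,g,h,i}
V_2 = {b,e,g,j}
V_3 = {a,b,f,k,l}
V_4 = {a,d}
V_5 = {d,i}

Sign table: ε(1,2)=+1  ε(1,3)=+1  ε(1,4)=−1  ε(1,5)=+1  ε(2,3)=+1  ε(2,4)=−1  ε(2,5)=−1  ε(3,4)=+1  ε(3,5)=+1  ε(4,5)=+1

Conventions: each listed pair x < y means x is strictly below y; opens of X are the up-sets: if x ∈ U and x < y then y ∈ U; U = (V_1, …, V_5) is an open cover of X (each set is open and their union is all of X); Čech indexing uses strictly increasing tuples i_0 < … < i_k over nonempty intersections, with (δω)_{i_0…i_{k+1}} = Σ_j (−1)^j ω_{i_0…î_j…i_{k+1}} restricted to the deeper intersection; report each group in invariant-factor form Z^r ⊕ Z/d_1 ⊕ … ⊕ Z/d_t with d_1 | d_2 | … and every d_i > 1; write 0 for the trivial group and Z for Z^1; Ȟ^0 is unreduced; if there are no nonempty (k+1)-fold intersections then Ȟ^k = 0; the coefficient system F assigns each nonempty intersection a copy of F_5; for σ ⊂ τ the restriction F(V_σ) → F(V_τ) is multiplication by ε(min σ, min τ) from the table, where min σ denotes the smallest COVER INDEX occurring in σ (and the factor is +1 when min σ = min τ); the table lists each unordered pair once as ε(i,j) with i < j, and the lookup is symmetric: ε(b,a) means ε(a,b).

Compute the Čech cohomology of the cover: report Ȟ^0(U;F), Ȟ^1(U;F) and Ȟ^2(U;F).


nonempty overlaps:
  V12={g} V15={i} V23={b} V34={a} V45={d}
C dims 5,5; δ0: rk_F5 4
degree 0: 5−4−0 = 1 → Ȟ^0 ≅ Z/5
degree 1: 5−0−4 = 1 → Ȟ^1 ≅ Z/5
degree 2: 0−0−0 = 0 → Ȟ^2 ≅ 0

Ȟ^0 = Z/5,  Ȟ^1 = Z/5,  Ȟ^2 = 0


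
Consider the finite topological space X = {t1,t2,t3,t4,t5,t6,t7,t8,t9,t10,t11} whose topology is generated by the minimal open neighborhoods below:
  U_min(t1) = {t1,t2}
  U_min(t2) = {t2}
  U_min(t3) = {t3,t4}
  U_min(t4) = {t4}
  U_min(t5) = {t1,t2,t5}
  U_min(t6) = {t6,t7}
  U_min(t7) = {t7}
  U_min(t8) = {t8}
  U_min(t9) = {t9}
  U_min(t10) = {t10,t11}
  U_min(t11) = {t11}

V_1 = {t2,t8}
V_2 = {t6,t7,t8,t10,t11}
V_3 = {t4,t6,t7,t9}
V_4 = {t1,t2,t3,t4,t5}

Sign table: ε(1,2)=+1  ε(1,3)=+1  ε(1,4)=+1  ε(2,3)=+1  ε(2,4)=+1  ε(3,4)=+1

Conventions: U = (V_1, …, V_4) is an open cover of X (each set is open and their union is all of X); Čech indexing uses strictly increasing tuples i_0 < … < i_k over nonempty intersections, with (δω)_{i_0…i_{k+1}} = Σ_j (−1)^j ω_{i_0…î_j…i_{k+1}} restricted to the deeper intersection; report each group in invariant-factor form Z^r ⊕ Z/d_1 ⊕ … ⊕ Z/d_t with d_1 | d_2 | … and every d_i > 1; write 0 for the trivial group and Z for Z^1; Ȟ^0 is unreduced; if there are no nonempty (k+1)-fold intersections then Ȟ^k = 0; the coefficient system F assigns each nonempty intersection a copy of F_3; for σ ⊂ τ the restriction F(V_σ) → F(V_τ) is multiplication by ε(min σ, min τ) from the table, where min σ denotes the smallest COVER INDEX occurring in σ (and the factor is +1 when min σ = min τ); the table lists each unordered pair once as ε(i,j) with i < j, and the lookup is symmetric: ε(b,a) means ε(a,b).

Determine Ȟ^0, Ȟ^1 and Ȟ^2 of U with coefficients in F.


Ȟ^0 = Z/3, Ȟ^1 = Z/3 and Ȟ^2 = 0

nonempty intersections:
  V12={t8} V14={t2} V23={t6,t7} V34={t4}
C dims 4,4; δ0: rk_F3 3
Ȟ^0: (4−3)−0=1 ⇒ Z/3
Ȟ^1: (4−0)−3=1 ⇒ Z/3
Ȟ^2: (0−0)−0=0 ⇒ 0


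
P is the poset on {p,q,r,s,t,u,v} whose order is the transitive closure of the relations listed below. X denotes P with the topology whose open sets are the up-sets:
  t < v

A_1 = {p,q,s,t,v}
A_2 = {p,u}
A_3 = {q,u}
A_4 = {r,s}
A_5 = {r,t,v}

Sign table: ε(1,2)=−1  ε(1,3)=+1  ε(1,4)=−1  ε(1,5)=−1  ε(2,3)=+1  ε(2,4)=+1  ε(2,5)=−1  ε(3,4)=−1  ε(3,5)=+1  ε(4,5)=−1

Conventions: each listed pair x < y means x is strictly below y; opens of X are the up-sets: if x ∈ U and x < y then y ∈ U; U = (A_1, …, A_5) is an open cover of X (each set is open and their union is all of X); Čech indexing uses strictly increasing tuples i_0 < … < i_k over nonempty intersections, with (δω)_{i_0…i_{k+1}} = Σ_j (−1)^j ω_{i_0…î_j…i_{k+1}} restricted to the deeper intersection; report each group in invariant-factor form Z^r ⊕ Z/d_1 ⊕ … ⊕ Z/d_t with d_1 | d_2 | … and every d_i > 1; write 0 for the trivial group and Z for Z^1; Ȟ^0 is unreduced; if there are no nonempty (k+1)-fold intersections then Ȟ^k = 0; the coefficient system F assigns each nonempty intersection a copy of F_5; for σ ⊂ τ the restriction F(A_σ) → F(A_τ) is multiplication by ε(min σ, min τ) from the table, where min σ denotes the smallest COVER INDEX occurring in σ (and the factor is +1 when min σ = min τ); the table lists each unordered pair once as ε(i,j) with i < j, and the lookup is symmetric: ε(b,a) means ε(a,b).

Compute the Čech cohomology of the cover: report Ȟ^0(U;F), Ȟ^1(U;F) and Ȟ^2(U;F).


Ȟ^0(U;F) ≅ 0; Ȟ^1(U;F) ≅ Z/5; Ȟ^2(U;F) ≅ 0

nerve of the cover:
  A12={p} A13={q} A14={s} A15={t,v} A23={u} A45={r}
C dims 5,6; δ0: rk_F5 5
Ȟ^0 = (5 − 5) − 0 = 0, so Ȟ^0 ≅ 0
Ȟ^1 = (6 − 0) − 5 = 1, so Ȟ^1 ≅ Z/5
Ȟ^2 = (0 − 0) − 0 = 0, so Ȟ^2 ≅ 0


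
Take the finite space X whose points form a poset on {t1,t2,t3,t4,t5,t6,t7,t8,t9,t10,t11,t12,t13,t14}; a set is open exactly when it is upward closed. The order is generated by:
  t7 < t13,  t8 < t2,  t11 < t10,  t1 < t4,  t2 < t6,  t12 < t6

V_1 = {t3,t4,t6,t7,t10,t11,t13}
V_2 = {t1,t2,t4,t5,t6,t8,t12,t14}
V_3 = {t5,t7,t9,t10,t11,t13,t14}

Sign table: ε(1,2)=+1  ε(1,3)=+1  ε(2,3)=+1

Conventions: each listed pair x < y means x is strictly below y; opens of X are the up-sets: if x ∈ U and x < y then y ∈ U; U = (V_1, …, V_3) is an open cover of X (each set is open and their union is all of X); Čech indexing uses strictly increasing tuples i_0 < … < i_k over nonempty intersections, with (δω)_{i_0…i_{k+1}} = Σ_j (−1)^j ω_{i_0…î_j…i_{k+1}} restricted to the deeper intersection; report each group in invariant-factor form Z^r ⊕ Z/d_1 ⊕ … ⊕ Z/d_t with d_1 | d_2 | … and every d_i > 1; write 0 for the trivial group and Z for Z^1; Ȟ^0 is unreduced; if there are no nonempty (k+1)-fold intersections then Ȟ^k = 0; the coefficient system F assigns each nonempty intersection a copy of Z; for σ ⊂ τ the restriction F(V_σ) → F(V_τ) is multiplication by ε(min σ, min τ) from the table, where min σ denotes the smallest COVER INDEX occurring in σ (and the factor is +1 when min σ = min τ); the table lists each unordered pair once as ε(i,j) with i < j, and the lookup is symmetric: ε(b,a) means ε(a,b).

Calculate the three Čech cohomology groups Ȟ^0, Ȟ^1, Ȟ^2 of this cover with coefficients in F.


Ȟ^0(U;F) ≅ Z, Ȟ^1(U;F) ≅ Z and Ȟ^2(U;F) ≅ 0

cover nerve:
  V12={t4,t6} V13={t7,t10,t11,t13} V23={t5,t14}
C dims 3,3; δ0: rk 2, SNF 1^2
Ȟ^0: (3−2)−0=1 ⇒ Z
Ȟ^1: (3−0)−2=1 ⇒ Z
Ȟ^2: (0−0)−0=0 ⇒ 0


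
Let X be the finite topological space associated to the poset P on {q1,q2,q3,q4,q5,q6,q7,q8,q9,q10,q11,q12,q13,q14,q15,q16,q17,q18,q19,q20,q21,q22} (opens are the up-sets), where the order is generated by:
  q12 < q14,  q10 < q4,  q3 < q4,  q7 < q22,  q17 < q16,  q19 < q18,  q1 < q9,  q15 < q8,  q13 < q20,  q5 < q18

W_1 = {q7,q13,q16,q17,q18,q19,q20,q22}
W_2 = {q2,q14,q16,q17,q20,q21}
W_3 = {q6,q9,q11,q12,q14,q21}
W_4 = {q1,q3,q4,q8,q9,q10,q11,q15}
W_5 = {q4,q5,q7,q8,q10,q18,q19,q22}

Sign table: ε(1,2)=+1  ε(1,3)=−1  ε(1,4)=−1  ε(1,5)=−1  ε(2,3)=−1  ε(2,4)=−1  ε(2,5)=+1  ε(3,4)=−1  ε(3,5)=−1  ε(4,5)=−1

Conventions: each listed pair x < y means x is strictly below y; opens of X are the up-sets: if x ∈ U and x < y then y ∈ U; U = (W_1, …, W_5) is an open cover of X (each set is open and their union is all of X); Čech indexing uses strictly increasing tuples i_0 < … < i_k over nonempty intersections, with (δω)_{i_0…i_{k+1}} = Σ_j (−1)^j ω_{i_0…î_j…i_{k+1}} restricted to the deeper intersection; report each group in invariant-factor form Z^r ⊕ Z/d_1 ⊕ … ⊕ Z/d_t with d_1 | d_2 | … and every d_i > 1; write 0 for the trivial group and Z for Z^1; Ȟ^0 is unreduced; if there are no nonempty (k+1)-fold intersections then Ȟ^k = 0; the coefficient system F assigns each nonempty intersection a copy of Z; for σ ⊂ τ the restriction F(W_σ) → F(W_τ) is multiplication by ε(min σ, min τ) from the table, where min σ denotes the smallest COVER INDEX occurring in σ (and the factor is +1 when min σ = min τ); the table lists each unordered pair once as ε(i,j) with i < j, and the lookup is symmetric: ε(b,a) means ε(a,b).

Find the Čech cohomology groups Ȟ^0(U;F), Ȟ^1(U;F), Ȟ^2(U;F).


nerve of the cover:
  W12={q16,q17,q20} W15={q7,q18,q19,q22} W23={q14,q21} W34={q9,q11} W45={q4,q8,q10}
C dims 5,5; δ0: rk 4, SNF 1^4
Ȟ^0 = (5 − 4) − 0 = 1, so Ȟ^0 ≅ Z
Ȟ^1 = (5 − 0) − 4 = 1, so Ȟ^1 ≅ Z
Ȟ^2 = (0 − 0) − 0 = 0, so Ȟ^2 ≅ 0

Ȟ^0 = Z, Ȟ^1 = Z and Ȟ^2 = 0


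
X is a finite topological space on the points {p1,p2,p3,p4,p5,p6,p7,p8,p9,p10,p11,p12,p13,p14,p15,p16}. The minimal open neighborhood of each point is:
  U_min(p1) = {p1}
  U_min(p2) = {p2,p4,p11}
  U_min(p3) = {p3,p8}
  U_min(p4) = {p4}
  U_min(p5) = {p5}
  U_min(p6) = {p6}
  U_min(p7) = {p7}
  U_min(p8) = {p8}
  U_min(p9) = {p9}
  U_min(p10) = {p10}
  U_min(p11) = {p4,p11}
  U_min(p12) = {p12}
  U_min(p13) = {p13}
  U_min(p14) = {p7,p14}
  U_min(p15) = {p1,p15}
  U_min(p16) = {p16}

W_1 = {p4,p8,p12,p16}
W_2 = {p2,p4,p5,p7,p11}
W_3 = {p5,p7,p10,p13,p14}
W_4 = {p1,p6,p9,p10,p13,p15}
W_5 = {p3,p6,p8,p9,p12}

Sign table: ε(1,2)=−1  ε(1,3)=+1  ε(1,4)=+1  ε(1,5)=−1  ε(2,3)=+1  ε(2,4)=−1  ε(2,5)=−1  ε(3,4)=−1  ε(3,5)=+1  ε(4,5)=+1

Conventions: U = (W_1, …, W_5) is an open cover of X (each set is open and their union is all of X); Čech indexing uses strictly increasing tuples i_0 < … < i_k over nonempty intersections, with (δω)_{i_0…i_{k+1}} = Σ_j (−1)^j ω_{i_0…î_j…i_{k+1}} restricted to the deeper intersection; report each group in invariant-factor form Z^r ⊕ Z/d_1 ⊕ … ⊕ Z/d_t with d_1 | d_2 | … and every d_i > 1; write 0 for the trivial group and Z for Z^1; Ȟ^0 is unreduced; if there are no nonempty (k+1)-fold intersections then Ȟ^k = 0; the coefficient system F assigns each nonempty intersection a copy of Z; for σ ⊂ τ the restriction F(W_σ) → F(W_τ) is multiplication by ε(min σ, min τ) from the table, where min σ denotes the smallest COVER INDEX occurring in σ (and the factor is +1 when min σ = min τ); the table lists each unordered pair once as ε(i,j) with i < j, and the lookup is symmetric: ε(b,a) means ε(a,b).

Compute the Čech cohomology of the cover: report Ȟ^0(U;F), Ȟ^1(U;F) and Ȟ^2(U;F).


Ȟ^0 ≅ 0; Ȟ^1 ≅ Z/2; Ȟ^2 ≅ 0

intersection data:
  W12={p4} W15={p8,p12} W23={p5,p7} W34={p10,p13} W45={p6,p9}
C dims 5,5; δ0: rk 5, SNF 1^4·2
Ȟ^0 = (5 − 5) − 0 = 0, so Ȟ^0 ≅ 0
Ȟ^1 = (5 − 0) − 5 = 0 plus torsion [2], so Ȟ^1 ≅ Z/2
Ȟ^2 = (0 − 0) − 0 = 0, so Ȟ^2 ≅ 0


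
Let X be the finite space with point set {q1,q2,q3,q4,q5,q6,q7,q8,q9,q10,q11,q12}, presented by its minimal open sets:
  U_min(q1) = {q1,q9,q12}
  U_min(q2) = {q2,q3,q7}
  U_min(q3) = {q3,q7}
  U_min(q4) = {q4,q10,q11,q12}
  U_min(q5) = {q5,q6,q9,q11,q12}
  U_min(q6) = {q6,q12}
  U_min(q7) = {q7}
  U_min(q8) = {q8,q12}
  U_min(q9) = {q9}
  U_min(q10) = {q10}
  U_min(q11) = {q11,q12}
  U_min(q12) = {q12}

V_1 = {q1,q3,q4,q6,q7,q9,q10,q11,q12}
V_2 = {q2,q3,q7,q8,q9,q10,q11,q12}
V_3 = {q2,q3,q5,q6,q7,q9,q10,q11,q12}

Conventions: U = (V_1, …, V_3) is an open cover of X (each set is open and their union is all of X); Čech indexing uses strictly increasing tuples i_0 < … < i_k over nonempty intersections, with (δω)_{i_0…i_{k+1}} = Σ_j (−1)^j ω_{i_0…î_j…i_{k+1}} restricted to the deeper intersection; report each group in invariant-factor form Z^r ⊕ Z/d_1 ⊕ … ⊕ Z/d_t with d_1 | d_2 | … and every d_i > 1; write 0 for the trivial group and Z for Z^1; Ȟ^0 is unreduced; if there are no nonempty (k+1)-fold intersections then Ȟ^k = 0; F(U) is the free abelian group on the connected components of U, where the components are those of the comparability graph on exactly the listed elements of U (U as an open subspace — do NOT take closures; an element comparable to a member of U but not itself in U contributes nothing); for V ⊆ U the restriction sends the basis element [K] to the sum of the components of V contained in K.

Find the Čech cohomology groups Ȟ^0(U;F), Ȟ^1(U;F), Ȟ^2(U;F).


nerve of the cover:
  V12={q3,q7,q9,q10,q11,q12} V13={q3,q6,q7,q9,q10,q11,q12} V23={q2,q3,q7,q9,q10,q11,q12}
  V123={q3,q7,q9,q10,q11,q12}
components per intersection:
  V1: {q1,q4,q6,q9,q10,q11,q12} {q3,q7}
  V2: {q2,q3,q7} {q8,q11,q12} {q9} {q10}
  V3: {q2,q3,q7} {q5,q6,q9,q11,q12} {q10}
  V12: {q3,q7} {q9} {q10} {q11,q12}
  V13: {q3,q7} {q6,q11,q12} {q9} {q10}
  V23: {q2,q3,q7} {q9} {q10} {q11,q12}
  V123: {q3,q7} {q9} {q10} {q11,q12}
C dims 9,12,4; δ0: rk 7, SNF 1^7; δ1: rk 4, SNF 1^4
Ȟ^0 = (9 − 7) − 0 = 2, so Ȟ^0 ≅ Z^2
Ȟ^1 = (12 − 4) − 7 = 1, so Ȟ^1 ≅ Z
Ȟ^2 = (4 − 0) − 4 = 0, so Ȟ^2 ≅ 0

Ȟ^0 = Z^2, Ȟ^1 = Z and Ȟ^2 = 0


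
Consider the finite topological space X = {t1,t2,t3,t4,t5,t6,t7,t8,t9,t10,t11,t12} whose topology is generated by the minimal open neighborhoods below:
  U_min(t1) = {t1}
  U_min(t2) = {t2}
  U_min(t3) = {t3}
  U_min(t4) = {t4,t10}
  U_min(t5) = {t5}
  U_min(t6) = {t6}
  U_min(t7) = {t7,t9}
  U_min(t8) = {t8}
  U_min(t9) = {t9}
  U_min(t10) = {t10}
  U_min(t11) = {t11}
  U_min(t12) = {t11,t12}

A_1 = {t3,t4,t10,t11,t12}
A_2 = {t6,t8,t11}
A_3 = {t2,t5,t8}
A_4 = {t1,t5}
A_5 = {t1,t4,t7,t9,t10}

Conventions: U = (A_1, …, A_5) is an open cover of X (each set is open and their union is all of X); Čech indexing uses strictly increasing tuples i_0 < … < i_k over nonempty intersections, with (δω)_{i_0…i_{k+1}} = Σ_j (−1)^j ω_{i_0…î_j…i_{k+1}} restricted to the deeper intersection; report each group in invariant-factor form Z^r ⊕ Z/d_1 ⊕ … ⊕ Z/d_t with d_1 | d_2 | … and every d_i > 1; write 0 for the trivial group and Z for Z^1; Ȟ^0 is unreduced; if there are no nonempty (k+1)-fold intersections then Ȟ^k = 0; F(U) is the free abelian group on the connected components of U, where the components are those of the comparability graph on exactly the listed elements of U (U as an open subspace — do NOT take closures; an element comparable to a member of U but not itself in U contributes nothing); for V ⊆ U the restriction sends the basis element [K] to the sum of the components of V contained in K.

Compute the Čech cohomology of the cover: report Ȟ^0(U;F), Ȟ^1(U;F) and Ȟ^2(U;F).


Ȟ^0 ≅ Z^9, Ȟ^1 ≅ 0 and Ȟ^2 ≅ 0

intersection data:
  A12={t11} A15={t4,t10} A23={t8} A34={t5} A45={t1}
components per intersection:
  A1: {t3} {t4,t10} {t11,t12}
  A2: {t6} {t8} {t11}
  A3: {t2} {t5} {t8}
  A4: {t1} {t5}
  A5: {t1} {t4,t10} {t7,t9}
  A12: {t11}
  A15: {t4,t10}
  A23: {t8}
  A34: {t5}
  A45: {t1}
C dims 14,5; δ0: rk 5, SNF 1^5
Ȟ^0 = (14 − 5) − 0 = 9, so Ȟ^0 ≅ Z^9
Ȟ^1 = (5 − 0) − 5 = 0, so Ȟ^1 ≅ 0
Ȟ^2 = (0 − 0) − 0 = 0, so Ȟ^2 ≅ 0


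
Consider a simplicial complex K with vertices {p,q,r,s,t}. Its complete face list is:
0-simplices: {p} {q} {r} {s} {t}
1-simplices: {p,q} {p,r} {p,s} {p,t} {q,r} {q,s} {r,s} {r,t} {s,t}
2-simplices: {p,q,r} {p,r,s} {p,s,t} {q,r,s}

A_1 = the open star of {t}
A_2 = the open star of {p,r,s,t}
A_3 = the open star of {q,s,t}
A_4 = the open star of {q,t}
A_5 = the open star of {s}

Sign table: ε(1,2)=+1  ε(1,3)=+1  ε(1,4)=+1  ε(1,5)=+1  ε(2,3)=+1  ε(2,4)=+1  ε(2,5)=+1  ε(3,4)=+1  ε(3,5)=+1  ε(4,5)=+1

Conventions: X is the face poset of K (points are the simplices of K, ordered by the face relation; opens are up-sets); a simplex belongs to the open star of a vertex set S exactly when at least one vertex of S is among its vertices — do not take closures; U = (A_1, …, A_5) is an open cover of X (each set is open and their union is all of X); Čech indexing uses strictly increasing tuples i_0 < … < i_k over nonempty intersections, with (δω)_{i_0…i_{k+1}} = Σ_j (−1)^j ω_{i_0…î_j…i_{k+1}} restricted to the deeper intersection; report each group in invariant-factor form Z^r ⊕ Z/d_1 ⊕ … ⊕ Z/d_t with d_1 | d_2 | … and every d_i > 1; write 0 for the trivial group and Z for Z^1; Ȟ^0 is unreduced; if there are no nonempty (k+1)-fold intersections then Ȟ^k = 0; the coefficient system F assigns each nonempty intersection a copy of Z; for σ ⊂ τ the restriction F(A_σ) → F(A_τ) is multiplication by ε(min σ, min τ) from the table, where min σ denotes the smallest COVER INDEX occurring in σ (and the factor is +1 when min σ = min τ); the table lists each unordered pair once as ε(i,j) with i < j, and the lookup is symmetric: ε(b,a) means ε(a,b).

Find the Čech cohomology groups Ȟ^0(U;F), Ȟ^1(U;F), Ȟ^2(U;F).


Ȟ^0 = Z, Ȟ^1 = 0, Ȟ^2 = 0

nonempty intersections:
  A1={{t},{p,t},{r,t},{s,t},{p,s,t}} A2={{p},{r},{s},{t},{p,q},{p,r},{p,s},{p,t},{q,r},{q,s},{r,s},{r,t},{s,t},{p,q,r},{p,r,s},{p,s,t},{q,r,s}} A3={{q},{s},{t},{p,q},{p,s},{p,t},{q,r},{q,s},{r,s},{r,t},{s,t},{p,q,r},{p,r,s},{p,s,t},{q,r,s}} A4={{q},{t},{p,q},{p,t},{q,r},{q,s},{r,t},{s,t},{p,q,r},{p,s,t},{q,r,s}} A5={{s},{p,s},{q,s},{r,s},{s,t},{p,r,s},{p,s,t},{q,r,s}}
  A12={{t},{p,t},{r,t},{s,t},{p,s,t}} A13={{t},{p,t},{r,t},{s,t},{p,s,t}} A14={{t},{p,t},{r,t},{s,t},{p,s,t}} A15={{s,t},{p,s,t}} A23={{s},{t},{p,q},{p,s},{p,t},{q,r},{q,s},{r,s},{r,t},{s,t},{p,q,r},{p,r,s},{p,s,t},{q,r,s}} A24={{t},{p,q},{p,t},{q,r},{q,s},{r,t},{s,t},{p,q,r},{p,s,t},{q,r,s}} A25={{s},{p,s},{q,s},{r,s},{s,t},{p,r,s},{p,s,t},{q,r,s}} A34={{q},{t},{p,q},{p,t},{q,r},{q,s},{r,t},{s,t},{p,q,r},{p,s,t},{q,r,s}} A35={{s},{p,s},{q,s},{r,s},{s,t},{p,r,s},{p,s,t},{q,r,s}} A45={{q,s},{s,t},{p,s,t},{q,r,s}}
  A123={{t},{p,t},{r,t},{s,t},{p,s,t}} A124={{t},{p,t},{r,t},{s,t},{p,s,t}} A125={{s,t},{p,s,t}} A134={{t},{p,t},{r,t},{s,t},{p,s,t}} A135={{s,t},{p,s,t}} A145={{s,t},{p,s,t}} A234={{t},{p,q},{p,t},{q,r},{q,s},{r,t},{s,t},{p,q,r},{p,s,t},{q,r,s}} A235={{s},{p,s},{q,s},{r,s},{s,t},{p,r,s},{p,s,t},{q,r,s}} A245={{q,s},{s,t},{p,s,t},{q,r,s}} A345={{q,s},{s,t},{p,s,t},{q,r,s}}
  A1234={{t},{p,t},{r,t},{s,t},{p,s,t}} A1235={{s,t},{p,s,t}} A1245={{s,t},{p,s,t}} A1345={{s,t},{p,s,t}} A2345={{q,s},{s,t},{p,s,t},{q,r,s}}
  A12345={{s,t},{p,s,t}}
C dims 5,10,10,5; δ0: rk 4, SNF 1^4; δ1: rk 6, SNF 1^6; δ2: rk 4, SNF 1^4
Ȟ^0: (5−4)−0=1 ⇒ Z
Ȟ^1: (10−6)−4=0 ⇒ 0
Ȟ^2: (10−4)−6=0 ⇒ 0


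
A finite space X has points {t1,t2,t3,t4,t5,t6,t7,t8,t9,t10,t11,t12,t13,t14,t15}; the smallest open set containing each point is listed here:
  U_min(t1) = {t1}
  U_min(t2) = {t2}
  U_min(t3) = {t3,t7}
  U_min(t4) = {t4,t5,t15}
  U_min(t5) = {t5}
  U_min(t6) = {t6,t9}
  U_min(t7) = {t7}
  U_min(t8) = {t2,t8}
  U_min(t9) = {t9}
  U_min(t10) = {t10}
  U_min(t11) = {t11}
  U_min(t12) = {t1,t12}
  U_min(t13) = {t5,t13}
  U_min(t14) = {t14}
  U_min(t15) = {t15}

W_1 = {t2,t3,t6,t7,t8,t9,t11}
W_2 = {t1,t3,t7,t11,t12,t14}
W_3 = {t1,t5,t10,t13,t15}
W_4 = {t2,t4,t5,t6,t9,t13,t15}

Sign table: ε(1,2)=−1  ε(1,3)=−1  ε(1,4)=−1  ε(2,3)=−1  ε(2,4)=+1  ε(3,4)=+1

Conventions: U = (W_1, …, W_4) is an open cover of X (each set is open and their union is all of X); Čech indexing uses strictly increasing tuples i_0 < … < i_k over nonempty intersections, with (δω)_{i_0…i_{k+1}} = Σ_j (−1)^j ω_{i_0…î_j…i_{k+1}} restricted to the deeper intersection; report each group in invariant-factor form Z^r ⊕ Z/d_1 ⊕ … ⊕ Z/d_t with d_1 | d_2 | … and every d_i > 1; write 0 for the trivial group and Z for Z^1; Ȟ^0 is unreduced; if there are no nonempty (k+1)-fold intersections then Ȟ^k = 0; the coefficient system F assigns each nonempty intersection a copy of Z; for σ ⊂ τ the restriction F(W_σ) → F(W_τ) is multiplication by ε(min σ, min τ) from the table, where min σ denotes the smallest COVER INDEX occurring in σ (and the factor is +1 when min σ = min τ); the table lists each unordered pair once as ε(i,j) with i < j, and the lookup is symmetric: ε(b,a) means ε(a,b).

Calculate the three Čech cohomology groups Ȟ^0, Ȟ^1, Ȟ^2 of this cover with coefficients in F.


nerve simplices:
  W12={t3,t7,t11} W14={t2,t6,t9} W23={t1} W34={t5,t13,t15}
C dims 4,4; δ0: rk 4, SNF 1^3·2
degree 0: 4−4−0 = 0 → Ȟ^0 ≅ 0
degree 1: 4−0−4 = 0 plus torsion [2] → Ȟ^1 ≅ Z/2
degree 2: 0−0−0 = 0 → Ȟ^2 ≅ 0

Ȟ^0 = 0, Ȟ^1 = Z/2, Ȟ^2 = 0


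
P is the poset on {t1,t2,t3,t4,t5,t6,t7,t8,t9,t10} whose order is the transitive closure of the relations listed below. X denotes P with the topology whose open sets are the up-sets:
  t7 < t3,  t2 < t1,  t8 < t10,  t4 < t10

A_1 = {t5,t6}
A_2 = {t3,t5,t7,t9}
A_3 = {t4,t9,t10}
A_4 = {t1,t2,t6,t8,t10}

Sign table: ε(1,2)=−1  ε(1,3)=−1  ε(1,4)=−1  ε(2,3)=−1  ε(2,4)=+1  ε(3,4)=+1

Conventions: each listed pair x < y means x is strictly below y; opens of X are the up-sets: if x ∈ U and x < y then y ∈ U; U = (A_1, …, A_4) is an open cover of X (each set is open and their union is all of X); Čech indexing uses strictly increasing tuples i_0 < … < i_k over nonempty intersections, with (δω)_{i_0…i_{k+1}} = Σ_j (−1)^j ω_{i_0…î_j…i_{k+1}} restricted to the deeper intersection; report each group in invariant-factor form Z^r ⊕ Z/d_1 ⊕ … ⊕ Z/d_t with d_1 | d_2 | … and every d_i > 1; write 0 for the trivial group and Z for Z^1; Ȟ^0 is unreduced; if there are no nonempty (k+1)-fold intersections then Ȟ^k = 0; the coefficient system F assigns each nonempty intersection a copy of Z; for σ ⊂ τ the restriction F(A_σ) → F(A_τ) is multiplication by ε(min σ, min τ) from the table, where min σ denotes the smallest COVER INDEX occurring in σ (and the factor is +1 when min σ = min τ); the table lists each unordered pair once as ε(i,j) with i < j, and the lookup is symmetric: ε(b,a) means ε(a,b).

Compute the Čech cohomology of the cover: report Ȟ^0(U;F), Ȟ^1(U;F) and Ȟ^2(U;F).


nonempty overlaps:
  A12={t5} A14={t6} A23={t9} A34={t10}
C dims 4,4; δ0: rk 4, SNF 1^3·2
degree 0: 4−4−0 = 0 → Ȟ^0 ≅ 0
degree 1: 4−0−4 = 0 plus torsion [2] → Ȟ^1 ≅ Z/2
degree 2: 0−0−0 = 0 → Ȟ^2 ≅ 0

Ȟ^0 = 0, Ȟ^1 = Z/2, Ȟ^2 = 0


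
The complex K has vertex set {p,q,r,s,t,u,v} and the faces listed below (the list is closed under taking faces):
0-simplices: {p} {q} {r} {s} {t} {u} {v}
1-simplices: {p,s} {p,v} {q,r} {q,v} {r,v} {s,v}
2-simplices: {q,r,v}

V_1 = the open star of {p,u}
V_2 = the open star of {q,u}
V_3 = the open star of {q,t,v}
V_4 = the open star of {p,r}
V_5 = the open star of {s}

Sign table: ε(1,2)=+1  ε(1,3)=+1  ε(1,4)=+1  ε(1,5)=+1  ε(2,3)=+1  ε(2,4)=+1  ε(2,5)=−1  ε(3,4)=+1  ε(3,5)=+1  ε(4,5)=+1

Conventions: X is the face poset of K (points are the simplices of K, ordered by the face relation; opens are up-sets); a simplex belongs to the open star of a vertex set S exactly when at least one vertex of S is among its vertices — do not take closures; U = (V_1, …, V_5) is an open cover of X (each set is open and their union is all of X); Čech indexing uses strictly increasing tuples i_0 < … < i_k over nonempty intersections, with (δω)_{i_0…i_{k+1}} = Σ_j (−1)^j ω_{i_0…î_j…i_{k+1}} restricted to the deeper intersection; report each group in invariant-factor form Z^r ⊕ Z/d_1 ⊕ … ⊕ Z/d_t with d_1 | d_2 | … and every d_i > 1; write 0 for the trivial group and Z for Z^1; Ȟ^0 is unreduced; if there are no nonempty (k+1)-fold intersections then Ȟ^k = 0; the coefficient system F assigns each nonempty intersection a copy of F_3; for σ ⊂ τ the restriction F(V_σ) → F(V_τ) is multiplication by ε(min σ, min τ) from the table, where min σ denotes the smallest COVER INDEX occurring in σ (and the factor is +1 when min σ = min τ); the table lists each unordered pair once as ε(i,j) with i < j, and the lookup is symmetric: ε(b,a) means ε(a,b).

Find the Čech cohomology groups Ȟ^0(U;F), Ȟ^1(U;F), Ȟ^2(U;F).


Ȟ^0 ≅ Z/3, Ȟ^1 ≅ Z/3 ⊕ Z/3 and Ȟ^2 ≅ 0

cover nerve:
  V1={{p},{u},{p,s},{p,v}} V2={{q},{u},{q,r},{q,v},{q,r,v}} V3={{q},{t},{v},{p,v},{q,r},{q,v},{r,v},{s,v},{q,r,v}} V4={{p},{r},{p,s},{p,v},{q,r},{r,v},{q,r,v}} V5={{s},{p,s},{s,v}}
  V12={{u}} V13={{p,v}} V14={{p},{p,s},{p,v}} V15={{p,s}} V23={{q},{q,r},{q,v},{q,r,v}} V24={{q,r},{q,r,v}} V34={{p,v},{q,r},{r,v},{q,r,v}} V35={{s,v}} V45={{p,s}}
  V134={{p,v}} V145={{p,s}} V234={{q,r},{q,r,v}}
C dims 5,9,3; δ0: rk_F3 4; δ1: rk_F3 3
Ȟ^0: (5−4)−0=1 ⇒ Z/3
Ȟ^1: (9−3)−4=2 ⇒ Z/3 ⊕ Z/3
Ȟ^2: (3−0)−3=0 ⇒ 0
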